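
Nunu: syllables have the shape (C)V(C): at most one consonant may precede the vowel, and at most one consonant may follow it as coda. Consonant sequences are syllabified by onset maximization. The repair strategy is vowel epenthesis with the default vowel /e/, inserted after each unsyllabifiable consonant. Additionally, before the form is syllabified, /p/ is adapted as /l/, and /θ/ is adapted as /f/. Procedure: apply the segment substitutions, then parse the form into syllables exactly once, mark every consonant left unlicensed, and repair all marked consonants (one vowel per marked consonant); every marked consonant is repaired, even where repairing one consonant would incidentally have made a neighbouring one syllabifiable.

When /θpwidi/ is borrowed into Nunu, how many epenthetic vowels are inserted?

2

After substitution the input is /flwidi/.
The unsyllabifiable consonants are /f/, /l/; each receives one epenthetic vowel.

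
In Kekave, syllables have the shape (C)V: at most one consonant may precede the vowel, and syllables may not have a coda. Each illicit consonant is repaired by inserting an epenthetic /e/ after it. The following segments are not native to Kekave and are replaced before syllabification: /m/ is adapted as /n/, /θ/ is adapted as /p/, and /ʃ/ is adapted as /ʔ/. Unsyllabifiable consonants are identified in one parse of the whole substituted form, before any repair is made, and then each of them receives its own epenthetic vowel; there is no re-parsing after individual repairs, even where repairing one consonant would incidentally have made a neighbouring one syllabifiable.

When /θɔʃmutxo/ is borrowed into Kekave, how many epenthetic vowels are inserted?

After substitution the input is /pɔʔnutxo/.
The unsyllabifiable consonants are /ʔ/, /t/; each receives one epenthetic vowel.

2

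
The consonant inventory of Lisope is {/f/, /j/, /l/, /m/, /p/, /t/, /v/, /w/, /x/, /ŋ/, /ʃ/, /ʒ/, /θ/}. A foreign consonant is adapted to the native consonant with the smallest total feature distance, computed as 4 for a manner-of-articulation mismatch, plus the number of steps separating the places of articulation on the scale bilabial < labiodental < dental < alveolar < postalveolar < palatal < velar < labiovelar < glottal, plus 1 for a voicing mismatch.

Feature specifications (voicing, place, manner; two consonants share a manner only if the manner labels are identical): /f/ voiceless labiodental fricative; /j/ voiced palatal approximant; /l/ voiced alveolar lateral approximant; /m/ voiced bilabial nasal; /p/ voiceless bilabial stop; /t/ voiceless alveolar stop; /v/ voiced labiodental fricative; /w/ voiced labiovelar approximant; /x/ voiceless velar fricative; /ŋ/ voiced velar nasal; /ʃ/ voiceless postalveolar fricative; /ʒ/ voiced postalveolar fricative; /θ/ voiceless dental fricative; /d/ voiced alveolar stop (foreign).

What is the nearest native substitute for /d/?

t

/t/ is closest: same manner (stop), place distance 0 (alveolar→alveolar), voicing differs (+1); total 1. Next closest is /l/ at distance 4.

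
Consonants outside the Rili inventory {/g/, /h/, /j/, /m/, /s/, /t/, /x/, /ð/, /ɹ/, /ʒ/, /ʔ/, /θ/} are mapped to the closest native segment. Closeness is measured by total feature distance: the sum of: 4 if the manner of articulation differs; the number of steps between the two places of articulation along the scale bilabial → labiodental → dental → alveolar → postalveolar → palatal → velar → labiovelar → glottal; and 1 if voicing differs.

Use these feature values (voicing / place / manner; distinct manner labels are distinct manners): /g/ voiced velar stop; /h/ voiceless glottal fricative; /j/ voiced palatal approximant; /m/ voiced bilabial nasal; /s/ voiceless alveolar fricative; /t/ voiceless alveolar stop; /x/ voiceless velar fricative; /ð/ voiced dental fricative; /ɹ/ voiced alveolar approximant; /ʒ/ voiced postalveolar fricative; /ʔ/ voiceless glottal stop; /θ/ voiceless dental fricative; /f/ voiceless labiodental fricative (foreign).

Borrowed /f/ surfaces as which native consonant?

θ

/θ/ is closest: same manner (fricative), place distance 1 (labiodental→dental), same voicing; total 1. Next closest is /s/ at distance 2.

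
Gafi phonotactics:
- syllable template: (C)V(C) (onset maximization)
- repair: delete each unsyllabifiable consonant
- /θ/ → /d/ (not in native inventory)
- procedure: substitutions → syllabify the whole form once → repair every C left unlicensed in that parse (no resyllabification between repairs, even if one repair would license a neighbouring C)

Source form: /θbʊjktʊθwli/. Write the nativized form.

bʊjtʊdli

Substitution: /θ/ → /d/, giving /dbʊjktʊdwli/.
Syllabifying with onset maximization leaves /d/, /k/, /w/ stranded (at most one coda consonant is licensed; onsets are limited to one consonant).
Deleting the stranded consonants removes /d/, /k/, /w/.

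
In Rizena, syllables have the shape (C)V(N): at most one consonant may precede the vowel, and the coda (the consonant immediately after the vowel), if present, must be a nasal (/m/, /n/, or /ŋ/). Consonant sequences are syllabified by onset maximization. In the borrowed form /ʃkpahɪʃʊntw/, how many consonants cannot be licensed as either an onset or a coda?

The consonants /ʃ/, /k/, /t/, /w/ cannot be parsed into a legal (C)V(N) syllable (only a nasal (/m/, /n/, or /ŋ/) is licensed in coda position; onsets are limited to one consonant).

4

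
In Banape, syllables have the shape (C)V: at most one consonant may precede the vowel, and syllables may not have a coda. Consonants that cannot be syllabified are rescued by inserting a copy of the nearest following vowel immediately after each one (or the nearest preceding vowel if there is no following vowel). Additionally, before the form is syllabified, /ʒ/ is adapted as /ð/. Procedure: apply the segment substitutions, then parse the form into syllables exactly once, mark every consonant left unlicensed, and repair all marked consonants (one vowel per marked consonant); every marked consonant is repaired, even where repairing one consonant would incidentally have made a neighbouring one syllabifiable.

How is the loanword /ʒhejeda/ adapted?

ðehejeda

Substitution: /ʒ/ → /ð/, giving /ðhejeda/.
The consonants /ð/ cannot be parsed into a legal (C)V syllable (no codas are permitted; onsets are limited to one consonant).
Inserting the epenthetic vowel yields /ð/ → /ðe/.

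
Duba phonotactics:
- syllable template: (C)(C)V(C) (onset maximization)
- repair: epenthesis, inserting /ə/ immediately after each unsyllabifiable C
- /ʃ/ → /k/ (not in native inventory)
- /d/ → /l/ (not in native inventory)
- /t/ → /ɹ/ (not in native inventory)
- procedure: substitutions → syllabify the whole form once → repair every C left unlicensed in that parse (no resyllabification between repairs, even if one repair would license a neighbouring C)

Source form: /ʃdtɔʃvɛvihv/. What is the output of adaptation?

Substitution: /ʃ/ → /k/, /d/ → /l/, /t/ → /ɹ/, giving /klɹɔkvɛvihv/.
The consonants /k/, /v/ cannot be parsed into a legal (C)(C)V(C) syllable (at most one coda consonant is licensed; onsets may contain at most 2 consonants).
Each unlicensed consonant becomes the onset of a new syllable: /k/ → /kə/, /v/ → /və/.

kəlɹɔkvɛvihvə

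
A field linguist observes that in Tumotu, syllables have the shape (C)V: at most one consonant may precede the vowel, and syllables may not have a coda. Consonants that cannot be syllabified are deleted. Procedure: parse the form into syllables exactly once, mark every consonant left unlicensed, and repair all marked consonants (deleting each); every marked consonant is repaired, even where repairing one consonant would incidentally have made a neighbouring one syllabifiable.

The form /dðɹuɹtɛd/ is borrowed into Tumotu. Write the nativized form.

Under (C)V, the unsyllabifiable consonants are /d/, /ð/, /ɹ/, /d/ (no codas are permitted; onsets are limited to one consonant).
Each unlicensed consonant is deleted: /d/, /ð/, /ɹ/, /d/.

ɹutɛ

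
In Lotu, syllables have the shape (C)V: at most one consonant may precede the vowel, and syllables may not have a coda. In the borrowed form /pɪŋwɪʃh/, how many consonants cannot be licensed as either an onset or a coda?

3

The consonants /ŋ/, /ʃ/, /h/ cannot be parsed into a legal (C)V syllable (no codas are permitted; onsets are limited to one consonant).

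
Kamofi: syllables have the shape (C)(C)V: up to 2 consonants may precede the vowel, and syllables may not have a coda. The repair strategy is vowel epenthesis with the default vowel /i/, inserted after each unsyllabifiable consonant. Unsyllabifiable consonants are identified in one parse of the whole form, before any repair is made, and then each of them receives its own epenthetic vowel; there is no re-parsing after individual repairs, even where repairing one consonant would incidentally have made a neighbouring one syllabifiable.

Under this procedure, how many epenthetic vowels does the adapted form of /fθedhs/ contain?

3

The unsyllabifiable consonants are /d/, /h/, /s/; each receives one epenthetic vowel.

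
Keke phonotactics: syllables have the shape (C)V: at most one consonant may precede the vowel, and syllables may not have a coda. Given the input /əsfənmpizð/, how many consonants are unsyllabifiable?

5

Under (C)V, the unsyllabifiable consonants are /s/, /n/, /m/, /z/, /ð/ (no codas are permitted; onsets are limited to one consonant).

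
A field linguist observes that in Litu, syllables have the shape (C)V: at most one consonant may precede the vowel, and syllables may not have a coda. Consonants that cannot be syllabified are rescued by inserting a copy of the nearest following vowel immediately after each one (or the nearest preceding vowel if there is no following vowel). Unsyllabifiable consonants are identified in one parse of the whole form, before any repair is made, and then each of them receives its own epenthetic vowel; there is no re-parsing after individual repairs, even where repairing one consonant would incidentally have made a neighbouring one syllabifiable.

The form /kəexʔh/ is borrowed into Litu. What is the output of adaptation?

kəexeʔehe

Syllabifying with onset maximization leaves /x/, /ʔ/, /h/ stranded (no codas are permitted; onsets are limited to one consonant).
Each unlicensed consonant becomes the onset of a new syllable: /x/ → /xe/, /ʔ/ → /ʔe/, /h/ → /he/.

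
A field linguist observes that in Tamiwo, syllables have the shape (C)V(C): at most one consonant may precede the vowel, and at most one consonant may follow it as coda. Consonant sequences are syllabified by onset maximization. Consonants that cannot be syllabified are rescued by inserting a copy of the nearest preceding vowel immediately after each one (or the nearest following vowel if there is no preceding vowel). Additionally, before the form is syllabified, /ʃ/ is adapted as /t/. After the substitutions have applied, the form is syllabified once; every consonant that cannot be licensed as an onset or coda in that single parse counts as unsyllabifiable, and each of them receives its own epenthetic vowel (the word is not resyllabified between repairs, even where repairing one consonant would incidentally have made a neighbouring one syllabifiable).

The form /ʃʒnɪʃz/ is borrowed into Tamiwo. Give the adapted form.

tɪʒɪnɪtzɪ

Substitution: /ʃ/ → /t/, giving /tʒnɪtz/.
Syllabifying with onset maximization leaves /t/, /ʒ/, /z/ stranded (at most one coda consonant is licensed; onsets are limited to one consonant).
Each unlicensed consonant becomes the onset of a new syllable: /t/ → /tɪ/, /ʒ/ → /ʒɪ/, /z/ → /zɪ/.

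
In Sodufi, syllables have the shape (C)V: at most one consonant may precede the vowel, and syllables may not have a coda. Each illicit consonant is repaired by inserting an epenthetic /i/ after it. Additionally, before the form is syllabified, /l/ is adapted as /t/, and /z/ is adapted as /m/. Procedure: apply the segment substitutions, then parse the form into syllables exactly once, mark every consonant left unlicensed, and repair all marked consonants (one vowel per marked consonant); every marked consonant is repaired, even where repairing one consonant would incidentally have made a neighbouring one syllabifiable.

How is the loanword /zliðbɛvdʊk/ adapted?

Substitution: /z/ → /m/, /l/ → /t/, giving /mtiðbɛvdʊk/.
Syllabifying with onset maximization leaves /m/, /ð/, /v/, /k/ stranded (no codas are permitted; onsets are limited to one consonant).
Inserting the epenthetic vowel yields /m/ → /mi/, /ð/ → /ði/, /v/ → /vi/, /k/ → /ki/.

mitiðibɛvidʊki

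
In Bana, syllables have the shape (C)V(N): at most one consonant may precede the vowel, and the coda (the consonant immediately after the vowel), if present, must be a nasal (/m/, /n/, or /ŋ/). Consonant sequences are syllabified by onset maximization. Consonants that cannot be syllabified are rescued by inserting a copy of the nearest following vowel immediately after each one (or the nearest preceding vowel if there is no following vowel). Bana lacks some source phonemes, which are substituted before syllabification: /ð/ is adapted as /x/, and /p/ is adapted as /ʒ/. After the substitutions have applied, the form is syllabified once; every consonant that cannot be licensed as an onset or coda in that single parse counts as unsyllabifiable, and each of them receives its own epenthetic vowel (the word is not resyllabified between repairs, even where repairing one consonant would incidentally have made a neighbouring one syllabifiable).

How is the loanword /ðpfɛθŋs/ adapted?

Substitution: /ð/ → /x/, /p/ → /ʒ/, giving /xʒfɛθŋs/.
Syllabifying with onset maximization leaves /x/, /ʒ/, /θ/, /ŋ/, /s/ stranded (only a nasal (/m/, /n/, or /ŋ/) is licensed in coda position; onsets are limited to one consonant).
Epenthesis after each stranded consonant: /x/ → /xɛ/, /ʒ/ → /ʒɛ/, /θ/ → /θɛ/, /ŋ/ → /ŋɛ/, /s/ → /sɛ/.

xɛʒɛfɛθɛŋɛsɛ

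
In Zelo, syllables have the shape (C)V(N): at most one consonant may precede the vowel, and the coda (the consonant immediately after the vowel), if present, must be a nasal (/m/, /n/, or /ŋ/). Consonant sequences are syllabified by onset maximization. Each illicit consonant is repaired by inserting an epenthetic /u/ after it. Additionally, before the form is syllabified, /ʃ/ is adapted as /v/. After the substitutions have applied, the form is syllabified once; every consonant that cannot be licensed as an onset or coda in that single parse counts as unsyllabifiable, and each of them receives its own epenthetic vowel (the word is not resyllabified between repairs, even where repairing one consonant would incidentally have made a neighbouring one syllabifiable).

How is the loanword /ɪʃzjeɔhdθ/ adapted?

ɪvuzujeɔhuduθu

Substitution: /ʃ/ → /v/, giving /ɪvzjeɔhdθ/.
Under (C)V(N), the unsyllabifiable consonants are /v/, /z/, /h/, /d/, /θ/ (only a nasal (/m/, /n/, or /ŋ/) is licensed in coda position; onsets are limited to one consonant).
Epenthesis after each stranded consonant: /v/ → /vu/, /z/ → /zu/, /h/ → /hu/, /d/ → /du/, /θ/ → /θu/.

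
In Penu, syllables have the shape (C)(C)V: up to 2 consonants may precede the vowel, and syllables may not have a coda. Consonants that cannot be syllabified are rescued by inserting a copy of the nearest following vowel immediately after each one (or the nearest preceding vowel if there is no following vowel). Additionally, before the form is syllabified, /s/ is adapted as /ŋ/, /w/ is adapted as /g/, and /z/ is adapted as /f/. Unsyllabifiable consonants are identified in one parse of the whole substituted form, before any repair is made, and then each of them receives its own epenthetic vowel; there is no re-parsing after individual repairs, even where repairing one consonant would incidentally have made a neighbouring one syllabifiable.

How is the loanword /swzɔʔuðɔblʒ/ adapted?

Substitution: /s/ → /ŋ/, /w/ → /g/, /z/ → /f/, giving /ŋgfɔʔuðɔblʒ/.
The consonants /ŋ/, /b/, /l/, /ʒ/ cannot be parsed into a legal (C)(C)V syllable (no codas are permitted; onsets may contain at most 2 consonants).
Epenthesis after each stranded consonant: /ŋ/ → /ŋɔ/, /b/ → /bɔ/, /l/ → /lɔ/, /ʒ/ → /ʒɔ/.

ŋɔgfɔʔuðɔbɔlɔʒɔ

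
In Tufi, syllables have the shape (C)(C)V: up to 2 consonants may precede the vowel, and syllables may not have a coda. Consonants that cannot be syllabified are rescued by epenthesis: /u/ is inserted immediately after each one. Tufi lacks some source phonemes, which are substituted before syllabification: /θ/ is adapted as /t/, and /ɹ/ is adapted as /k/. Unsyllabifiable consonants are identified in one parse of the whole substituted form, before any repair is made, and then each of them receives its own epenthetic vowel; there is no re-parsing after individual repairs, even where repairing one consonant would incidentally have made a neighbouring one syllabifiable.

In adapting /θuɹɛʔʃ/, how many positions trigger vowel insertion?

2

After substitution the input is /tukɛʔʃ/.
The unsyllabifiable consonants are /ʔ/, /ʃ/; each receives one epenthetic vowel.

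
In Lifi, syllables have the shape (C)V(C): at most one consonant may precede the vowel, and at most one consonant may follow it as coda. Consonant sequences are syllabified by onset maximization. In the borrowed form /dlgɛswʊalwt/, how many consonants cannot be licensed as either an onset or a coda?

4

The consonants /d/, /l/, /w/, /t/ cannot be parsed into a legal (C)V(C) syllable (at most one coda consonant is licensed; onsets are limited to one consonant).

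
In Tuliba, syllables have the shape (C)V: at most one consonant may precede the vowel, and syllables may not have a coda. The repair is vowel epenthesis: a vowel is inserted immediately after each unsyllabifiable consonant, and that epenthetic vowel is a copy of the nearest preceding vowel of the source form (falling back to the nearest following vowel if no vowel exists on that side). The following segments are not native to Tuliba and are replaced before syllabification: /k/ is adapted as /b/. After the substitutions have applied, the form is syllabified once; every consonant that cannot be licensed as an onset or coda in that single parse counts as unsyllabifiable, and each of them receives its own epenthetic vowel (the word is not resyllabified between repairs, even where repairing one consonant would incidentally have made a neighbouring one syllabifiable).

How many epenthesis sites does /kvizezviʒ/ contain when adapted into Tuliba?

3

After substitution the input is /bvizezviʒ/.
The unsyllabifiable consonants are /b/, /z/, /ʒ/; each receives one epenthetic vowel.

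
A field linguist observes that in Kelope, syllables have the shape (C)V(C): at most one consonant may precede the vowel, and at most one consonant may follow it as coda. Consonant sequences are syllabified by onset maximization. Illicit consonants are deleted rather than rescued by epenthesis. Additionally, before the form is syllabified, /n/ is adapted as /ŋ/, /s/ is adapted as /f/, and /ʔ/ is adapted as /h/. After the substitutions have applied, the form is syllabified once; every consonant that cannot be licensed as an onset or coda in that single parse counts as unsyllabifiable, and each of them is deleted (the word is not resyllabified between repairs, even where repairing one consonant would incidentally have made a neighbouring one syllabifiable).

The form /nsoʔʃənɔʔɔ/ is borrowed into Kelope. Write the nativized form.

Substitution: /n/ → /ŋ/, /s/ → /f/, /ʔ/ → /h/, giving /ŋfohʃəŋɔhɔ/.
The consonants /ŋ/ cannot be parsed into a legal (C)V(C) syllable (at most one coda consonant is licensed; onsets are limited to one consonant).
Deleting the stranded consonants removes /ŋ/.

fohʃəŋɔhɔ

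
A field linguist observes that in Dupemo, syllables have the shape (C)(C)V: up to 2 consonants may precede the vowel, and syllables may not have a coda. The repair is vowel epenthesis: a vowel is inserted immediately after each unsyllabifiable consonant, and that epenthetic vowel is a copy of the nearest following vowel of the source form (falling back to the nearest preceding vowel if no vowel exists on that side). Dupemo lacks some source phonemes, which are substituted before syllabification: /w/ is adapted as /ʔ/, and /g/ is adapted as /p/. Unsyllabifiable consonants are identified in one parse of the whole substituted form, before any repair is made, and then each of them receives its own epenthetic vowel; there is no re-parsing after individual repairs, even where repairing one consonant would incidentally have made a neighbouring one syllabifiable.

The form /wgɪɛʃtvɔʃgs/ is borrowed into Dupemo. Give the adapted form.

ʔpɪɛʃɔtvɔʃɔpɔsɔ

Substitution: /w/ → /ʔ/, /g/ → /p/, giving /ʔpɪɛʃtvɔʃps/.
The consonants /ʃ/, /ʃ/, /p/, /s/ cannot be parsed into a legal (C)(C)V syllable (no codas are permitted; onsets may contain at most 2 consonants).
Epenthesis after each stranded consonant: /ʃ/ → /ʃɔ/, /ʃ/ → /ʃɔ/, /p/ → /pɔ/, /s/ → /sɔ/.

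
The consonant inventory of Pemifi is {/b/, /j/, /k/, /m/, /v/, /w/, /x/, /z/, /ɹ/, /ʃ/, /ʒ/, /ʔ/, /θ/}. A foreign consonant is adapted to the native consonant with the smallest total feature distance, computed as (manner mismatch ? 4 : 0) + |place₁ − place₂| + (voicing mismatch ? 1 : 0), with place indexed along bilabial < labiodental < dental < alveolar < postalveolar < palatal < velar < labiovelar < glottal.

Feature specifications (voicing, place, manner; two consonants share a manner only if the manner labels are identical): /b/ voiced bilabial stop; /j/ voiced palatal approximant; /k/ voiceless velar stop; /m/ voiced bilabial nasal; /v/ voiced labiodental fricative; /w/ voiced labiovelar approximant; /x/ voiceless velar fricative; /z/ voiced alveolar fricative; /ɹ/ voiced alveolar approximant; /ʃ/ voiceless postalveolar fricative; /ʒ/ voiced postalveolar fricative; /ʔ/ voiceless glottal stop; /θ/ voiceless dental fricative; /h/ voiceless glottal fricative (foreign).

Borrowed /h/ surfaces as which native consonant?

x

/x/ is closest: same manner (fricative), place distance 2 (glottal→velar), same voicing; total 2. Next closest is /ʃ/ at distance 4.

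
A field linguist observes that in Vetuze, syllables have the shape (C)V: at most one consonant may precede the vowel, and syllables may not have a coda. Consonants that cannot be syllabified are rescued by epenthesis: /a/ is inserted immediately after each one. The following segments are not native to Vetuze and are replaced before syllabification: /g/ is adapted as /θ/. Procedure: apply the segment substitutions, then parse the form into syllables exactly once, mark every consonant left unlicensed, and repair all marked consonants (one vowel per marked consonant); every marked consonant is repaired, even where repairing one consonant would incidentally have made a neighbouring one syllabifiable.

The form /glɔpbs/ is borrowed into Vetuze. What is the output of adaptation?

θalɔpabasa

Substitution: /g/ → /θ/, giving /θlɔpbs/.
Under (C)V, the unsyllabifiable consonants are /θ/, /p/, /b/, /s/ (no codas are permitted; onsets are limited to one consonant).
Each unlicensed consonant becomes the onset of a new syllable: /θ/ → /θa/, /p/ → /pa/, /b/ → /ba/, /s/ → /sa/.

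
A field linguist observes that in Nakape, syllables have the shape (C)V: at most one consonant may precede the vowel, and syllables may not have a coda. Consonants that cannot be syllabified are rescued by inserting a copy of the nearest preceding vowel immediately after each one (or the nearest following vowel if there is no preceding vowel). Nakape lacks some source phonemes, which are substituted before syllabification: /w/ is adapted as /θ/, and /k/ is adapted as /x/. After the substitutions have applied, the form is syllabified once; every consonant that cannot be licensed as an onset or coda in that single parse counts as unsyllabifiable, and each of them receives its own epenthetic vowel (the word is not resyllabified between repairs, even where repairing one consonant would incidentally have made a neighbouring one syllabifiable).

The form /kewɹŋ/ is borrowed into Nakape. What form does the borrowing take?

xeθeɹeŋe

Substitution: /k/ → /x/, /w/ → /θ/, giving /xeθɹŋ/.
The consonants /θ/, /ɹ/, /ŋ/ cannot be parsed into a legal (C)V syllable (no codas are permitted; onsets are limited to one consonant).
Each unlicensed consonant becomes the onset of a new syllable: /θ/ → /θe/, /ɹ/ → /ɹe/, /ŋ/ → /ŋe/.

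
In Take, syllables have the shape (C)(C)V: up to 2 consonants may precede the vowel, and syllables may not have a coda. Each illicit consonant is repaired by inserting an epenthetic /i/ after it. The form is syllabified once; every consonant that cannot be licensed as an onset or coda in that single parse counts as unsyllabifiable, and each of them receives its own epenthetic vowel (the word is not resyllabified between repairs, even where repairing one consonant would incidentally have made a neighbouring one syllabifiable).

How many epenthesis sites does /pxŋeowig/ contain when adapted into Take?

2

The unsyllabifiable consonants are /p/, /g/; each receives one epenthetic vowel.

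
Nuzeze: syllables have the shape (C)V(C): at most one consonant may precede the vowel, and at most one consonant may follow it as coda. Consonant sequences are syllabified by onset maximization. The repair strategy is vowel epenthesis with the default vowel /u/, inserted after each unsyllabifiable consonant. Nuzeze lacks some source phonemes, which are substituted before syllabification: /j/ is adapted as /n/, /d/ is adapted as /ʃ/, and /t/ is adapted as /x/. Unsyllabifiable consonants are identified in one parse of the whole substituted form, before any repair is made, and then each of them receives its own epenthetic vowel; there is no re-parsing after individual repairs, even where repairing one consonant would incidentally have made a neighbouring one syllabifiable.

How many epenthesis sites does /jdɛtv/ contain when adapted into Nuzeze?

2

After substitution the input is /nʃɛxv/.
The unsyllabifiable consonants are /n/, /v/; each receives one epenthetic vowel.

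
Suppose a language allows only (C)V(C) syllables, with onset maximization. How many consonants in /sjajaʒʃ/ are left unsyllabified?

Syllabifying with onset maximization leaves /s/, /ʃ/ stranded (at most one coda consonant is licensed; onsets are limited to one consonant).

2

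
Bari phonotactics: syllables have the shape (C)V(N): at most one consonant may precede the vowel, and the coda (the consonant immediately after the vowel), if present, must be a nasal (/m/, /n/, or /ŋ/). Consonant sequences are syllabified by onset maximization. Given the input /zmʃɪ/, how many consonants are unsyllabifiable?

Syllabifying with onset maximization leaves /z/, /m/ stranded (only a nasal (/m/, /n/, or /ŋ/) is licensed in coda position; onsets are limited to one consonant).

2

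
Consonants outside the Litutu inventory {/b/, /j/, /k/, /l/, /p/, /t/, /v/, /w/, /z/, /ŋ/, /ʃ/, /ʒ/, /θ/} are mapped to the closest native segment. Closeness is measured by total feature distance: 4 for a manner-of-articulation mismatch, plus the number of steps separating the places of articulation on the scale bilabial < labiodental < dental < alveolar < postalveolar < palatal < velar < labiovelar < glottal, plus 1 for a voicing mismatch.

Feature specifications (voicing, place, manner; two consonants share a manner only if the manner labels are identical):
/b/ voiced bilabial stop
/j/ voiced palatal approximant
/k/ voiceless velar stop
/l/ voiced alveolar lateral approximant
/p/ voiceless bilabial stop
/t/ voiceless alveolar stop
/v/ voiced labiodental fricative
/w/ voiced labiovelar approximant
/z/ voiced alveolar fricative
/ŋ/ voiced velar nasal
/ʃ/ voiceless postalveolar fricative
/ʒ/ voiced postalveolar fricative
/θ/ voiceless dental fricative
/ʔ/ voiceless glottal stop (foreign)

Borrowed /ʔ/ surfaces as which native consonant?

/k/ is closest: same manner (stop), place distance 2 (glottal→velar), same voicing; total 2. Next closest is /t/ at distance 5.

k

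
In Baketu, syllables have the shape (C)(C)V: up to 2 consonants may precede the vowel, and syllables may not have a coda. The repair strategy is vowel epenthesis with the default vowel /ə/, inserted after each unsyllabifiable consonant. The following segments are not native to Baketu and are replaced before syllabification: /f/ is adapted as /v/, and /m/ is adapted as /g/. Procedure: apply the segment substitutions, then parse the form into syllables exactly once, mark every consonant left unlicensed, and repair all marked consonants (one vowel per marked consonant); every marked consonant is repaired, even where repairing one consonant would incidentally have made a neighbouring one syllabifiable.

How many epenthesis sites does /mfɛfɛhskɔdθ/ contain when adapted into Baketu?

3

After substitution the input is /gvɛvɛhskɔdθ/.
The unsyllabifiable consonants are /h/, /d/, /θ/; each receives one epenthetic vowel.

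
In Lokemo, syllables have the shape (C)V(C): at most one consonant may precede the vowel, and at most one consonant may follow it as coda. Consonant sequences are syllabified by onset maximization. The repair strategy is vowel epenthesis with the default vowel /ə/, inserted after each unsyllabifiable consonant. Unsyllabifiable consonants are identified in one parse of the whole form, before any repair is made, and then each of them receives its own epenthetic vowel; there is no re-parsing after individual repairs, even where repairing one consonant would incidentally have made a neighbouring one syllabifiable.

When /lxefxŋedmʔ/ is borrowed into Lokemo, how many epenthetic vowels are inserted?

The unsyllabifiable consonants are /l/, /x/, /m/, /ʔ/; each receives one epenthetic vowel.

4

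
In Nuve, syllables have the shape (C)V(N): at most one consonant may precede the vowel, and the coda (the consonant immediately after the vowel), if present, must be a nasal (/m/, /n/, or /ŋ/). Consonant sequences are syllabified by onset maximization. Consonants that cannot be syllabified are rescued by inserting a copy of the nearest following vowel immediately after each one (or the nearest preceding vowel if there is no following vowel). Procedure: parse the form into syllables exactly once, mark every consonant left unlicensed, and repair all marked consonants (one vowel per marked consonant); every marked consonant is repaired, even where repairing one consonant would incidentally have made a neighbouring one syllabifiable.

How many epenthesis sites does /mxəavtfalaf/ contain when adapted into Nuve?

The unsyllabifiable consonants are /m/, /v/, /t/, /f/; each receives one epenthetic vowel.

4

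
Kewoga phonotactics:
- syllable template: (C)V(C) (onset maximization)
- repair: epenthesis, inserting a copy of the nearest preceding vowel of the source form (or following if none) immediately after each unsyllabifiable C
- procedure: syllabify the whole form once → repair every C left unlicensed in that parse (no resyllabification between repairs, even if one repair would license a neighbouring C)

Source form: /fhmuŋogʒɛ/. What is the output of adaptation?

fuhumuŋogʒɛ

Syllabifying with onset maximization leaves /f/, /h/ stranded (at most one coda consonant is licensed; onsets are limited to one consonant).
Each unlicensed consonant becomes the onset of a new syllable: /f/ → /fu/, /h/ → /hu/.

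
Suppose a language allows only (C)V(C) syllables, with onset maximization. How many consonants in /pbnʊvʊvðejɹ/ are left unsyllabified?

The consonants /p/, /b/, /ɹ/ cannot be parsed into a legal (C)V(C) syllable (at most one coda consonant is licensed; onsets are limited to one consonant).

3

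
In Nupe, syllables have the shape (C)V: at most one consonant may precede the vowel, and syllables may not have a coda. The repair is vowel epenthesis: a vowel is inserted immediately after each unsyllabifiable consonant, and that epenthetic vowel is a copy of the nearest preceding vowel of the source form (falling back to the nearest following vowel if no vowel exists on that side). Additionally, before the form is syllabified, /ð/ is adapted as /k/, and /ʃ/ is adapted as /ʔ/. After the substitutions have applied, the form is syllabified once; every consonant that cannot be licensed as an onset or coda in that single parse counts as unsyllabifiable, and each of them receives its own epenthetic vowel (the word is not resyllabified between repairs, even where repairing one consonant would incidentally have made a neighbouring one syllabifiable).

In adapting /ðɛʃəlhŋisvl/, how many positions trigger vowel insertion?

After substitution the input is /kɛʔəlhŋisvl/.
The unsyllabifiable consonants are /l/, /h/, /s/, /v/, /l/; each receives one epenthetic vowel.

5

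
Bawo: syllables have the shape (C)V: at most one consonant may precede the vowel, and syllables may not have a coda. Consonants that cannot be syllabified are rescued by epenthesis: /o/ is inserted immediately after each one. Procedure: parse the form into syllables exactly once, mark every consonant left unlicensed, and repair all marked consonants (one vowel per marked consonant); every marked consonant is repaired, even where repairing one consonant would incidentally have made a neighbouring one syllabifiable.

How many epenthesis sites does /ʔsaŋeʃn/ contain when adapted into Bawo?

3

The unsyllabifiable consonants are /ʔ/, /ʃ/, /n/; each receives one epenthetic vowel.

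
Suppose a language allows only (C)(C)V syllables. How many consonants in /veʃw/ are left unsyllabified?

The consonants /ʃ/, /w/ cannot be parsed into a legal (C)(C)V syllable (no codas are permitted; onsets may contain at most 2 consonants).

2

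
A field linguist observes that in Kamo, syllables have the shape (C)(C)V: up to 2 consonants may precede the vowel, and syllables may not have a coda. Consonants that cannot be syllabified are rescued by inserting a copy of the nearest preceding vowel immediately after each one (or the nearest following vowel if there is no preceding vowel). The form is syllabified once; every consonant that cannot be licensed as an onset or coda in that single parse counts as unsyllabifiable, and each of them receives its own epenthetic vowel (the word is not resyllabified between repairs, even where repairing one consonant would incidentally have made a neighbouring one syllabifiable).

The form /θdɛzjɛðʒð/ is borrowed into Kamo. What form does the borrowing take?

θdɛzjɛðɛʒɛðɛ

Syllabifying with onset maximization leaves /ð/, /ʒ/, /ð/ stranded (no codas are permitted; onsets may contain at most 2 consonants).
Each unlicensed consonant becomes the onset of a new syllable: /ð/ → /ðɛ/, /ʒ/ → /ʒɛ/, /ð/ → /ðɛ/.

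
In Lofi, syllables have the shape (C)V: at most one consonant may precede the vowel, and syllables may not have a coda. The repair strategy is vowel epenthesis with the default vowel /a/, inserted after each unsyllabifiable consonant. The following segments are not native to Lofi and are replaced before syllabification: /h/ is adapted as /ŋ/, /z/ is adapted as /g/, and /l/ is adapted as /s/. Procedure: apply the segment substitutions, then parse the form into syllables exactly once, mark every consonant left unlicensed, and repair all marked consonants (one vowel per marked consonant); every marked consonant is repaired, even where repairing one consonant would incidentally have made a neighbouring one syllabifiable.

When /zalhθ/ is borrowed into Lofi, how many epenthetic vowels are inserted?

After substitution the input is /gasŋθ/.
The unsyllabifiable consonants are /s/, /ŋ/, /θ/; each receives one epenthetic vowel.

3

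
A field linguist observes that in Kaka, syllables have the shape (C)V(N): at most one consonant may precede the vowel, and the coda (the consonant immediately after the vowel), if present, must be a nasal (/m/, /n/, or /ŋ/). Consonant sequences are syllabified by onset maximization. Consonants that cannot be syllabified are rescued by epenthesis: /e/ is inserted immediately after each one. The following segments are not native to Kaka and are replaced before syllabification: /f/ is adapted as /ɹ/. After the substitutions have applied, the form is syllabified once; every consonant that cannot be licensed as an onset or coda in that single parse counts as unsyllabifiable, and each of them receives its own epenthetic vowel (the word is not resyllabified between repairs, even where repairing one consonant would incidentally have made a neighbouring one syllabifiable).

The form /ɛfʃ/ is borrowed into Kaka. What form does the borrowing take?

ɛɹeʃe

Substitution: /f/ → /ɹ/, giving /ɛɹʃ/.
Under (C)V(N), the unsyllabifiable consonants are /ɹ/, /ʃ/ (only a nasal (/m/, /n/, or /ŋ/) is licensed in coda position; onsets are limited to one consonant).
Each unlicensed consonant becomes the onset of a new syllable: /ɹ/ → /ɹe/, /ʃ/ → /ʃe/.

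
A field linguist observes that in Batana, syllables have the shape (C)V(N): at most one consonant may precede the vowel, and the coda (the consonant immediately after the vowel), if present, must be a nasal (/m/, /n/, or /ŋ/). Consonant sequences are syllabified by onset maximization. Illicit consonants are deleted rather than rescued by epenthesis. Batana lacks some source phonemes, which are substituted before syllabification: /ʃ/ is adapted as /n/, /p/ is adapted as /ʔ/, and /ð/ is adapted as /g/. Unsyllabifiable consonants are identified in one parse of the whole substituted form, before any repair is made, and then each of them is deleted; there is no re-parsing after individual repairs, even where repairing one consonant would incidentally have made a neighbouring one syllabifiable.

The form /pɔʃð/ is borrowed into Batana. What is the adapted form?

ʔɔn

Substitution: /p/ → /ʔ/, /ʃ/ → /n/, /ð/ → /g/, giving /ʔɔng/.
Syllabifying with onset maximization leaves /g/ stranded (only a nasal (/m/, /n/, or /ŋ/) is licensed in coda position; onsets are limited to one consonant).
Deletion applies to /g/.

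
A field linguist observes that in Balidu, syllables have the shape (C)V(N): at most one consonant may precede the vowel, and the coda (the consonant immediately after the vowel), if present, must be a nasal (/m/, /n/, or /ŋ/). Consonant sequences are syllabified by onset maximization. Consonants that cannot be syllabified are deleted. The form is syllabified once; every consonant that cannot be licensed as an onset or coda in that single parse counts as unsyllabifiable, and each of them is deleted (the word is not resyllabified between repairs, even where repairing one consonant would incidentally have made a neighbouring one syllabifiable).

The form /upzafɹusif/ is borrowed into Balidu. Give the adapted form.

uzaɹusi

Under (C)V(N), the unsyllabifiable consonants are /p/, /f/, /f/ (only a nasal (/m/, /n/, or /ŋ/) is licensed in coda position; onsets are limited to one consonant).
Deleting the stranded consonants removes /p/, /f/, /f/.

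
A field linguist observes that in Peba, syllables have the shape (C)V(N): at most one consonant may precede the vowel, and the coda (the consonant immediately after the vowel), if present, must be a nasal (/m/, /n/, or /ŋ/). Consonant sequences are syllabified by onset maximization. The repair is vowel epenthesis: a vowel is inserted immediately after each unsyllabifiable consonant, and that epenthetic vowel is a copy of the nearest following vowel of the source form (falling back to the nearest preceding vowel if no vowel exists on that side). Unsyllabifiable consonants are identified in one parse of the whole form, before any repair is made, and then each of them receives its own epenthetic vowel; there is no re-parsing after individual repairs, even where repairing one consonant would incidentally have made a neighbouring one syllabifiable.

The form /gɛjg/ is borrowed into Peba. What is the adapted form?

Under (C)V(N), the unsyllabifiable consonants are /j/, /g/ (only a nasal (/m/, /n/, or /ŋ/) is licensed in coda position; onsets are limited to one consonant).
Each unlicensed consonant becomes the onset of a new syllable: /j/ → /jɛ/, /g/ → /gɛ/.

gɛjɛgɛ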